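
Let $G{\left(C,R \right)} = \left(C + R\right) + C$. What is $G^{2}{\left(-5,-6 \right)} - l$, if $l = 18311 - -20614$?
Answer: $-38669$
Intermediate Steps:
$l = 38925$ ($l = 18311 + 20614 = 38925$)
$G{\left(C,R \right)} = R + 2 C$
$G^{2}{\left(-5,-6 \right)} - l = \left(-6 + 2 \left(-5\right)\right)^{2} - 38925 = \left(-6 - 10\right)^{2} - 38925 = \left(-16\right)^{2} - 38925 = 256 - 38925 = -38669$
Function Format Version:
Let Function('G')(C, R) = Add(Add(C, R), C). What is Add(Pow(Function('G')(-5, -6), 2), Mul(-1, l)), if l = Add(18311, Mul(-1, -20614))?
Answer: -38669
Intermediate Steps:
l = 38925 (l = Add(18311, 20614) = 38925)
Function('G')(C, R) = Add(R, Mul(2, C))
Add(Pow(Function('G')(-5, -6), 2), Mul(-1, l)) = Add(Pow(Add(-6, Mul(2, -5)), 2), Mul(-1, 38925)) = Add(Pow(Add(-6, -10), 2), -38925) = Add(Pow(-16, 2), -38925) = Add(256, -38925) = -38669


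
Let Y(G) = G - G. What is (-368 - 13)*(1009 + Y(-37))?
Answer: -384429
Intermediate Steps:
Y(G) = 0
(-368 - 13)*(1009 + Y(-37)) = (-368 - 13)*(1009 + 0) = -381*1009 = -384429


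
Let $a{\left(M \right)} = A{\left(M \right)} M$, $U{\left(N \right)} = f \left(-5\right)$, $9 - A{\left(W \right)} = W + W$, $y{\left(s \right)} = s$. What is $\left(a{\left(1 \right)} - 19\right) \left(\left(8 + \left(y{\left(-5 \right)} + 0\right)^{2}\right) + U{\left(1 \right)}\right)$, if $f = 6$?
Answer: $-36$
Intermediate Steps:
$A{\left(W \right)} = 9 - 2 W$ ($A{\left(W \right)} = 9 - \left(W + W\right) = 9 - 2 W$)
$U{\left(N \right)} = -30$ ($U{\left(N \right)} = 6 \left(-5\right) = -30$)
$a{\left(M \right)} = M \left(9 - 2 M\right)$ ($a{\left(M \right)} = \left(9 - 2 M\right) M = M \left(9 - 2 M\right)$)
$\left(a{\left(1 \right)} - 19\right) \left(\left(8 + \left(y{\left(-5 \right)} + 0\right)^{2}\right) + U{\left(1 \right)}\right) = \left(1 \left(9 - 2\right) - 19\right) \left(\left(8 + \left(-5 + 0\right)^{2}\right) - 30\right) = \left(1 \left(9 - 2\right) - 19\right) \left(\left(8 + \left(-5\right)^{2}\right) - 30\right) = \left(1 \cdot 7 - 19\right) \left(\left(8 + 25\right) - 30\right) = \left(7 - 19\right) \left(33 - 30\right) = \left(-12\right) 3 = -36$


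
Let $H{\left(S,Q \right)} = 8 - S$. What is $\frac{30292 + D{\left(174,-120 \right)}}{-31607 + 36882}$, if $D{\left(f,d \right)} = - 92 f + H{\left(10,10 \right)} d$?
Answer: $\frac{14524}{5275} \approx 2.7534$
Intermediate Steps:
$D{\left(f,d \right)} = - 92 f - 2 d$ ($D{\left(f,d \right)} = - 92 f + \left(8 - 10\right) d = - 92 f - 2 d$)
$\frac{30292 + D{\left(174,-120 \right)}}{-31607 + 36882} = \frac{30292 - 15768}{-31607 + 36882} = \frac{30292 + \left(-16008 + 240\right)}{5275} = \left(30292 - 15768\right) \frac{1}{5275} = 14524 \cdot \frac{1}{5275} = \frac{14524}{5275}$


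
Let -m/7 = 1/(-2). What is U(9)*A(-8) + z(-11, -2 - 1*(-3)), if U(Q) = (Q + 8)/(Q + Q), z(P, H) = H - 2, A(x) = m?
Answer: 83/36 ≈ 2.3056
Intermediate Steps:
m = 7/2 (m = -7/(-2) = -7*(-1/2) = 7/2 ≈ 3.5000)
A(x) = 7/2
z(P, H) = -2 + H
U(Q) = (8 + Q)/(2*Q) (U(Q) = (8 + Q)/((2*Q)) = (8 + Q)*(1/(2*Q)) = (8 + Q)/(2*Q))
U(9)*A(-8) + z(-11, -2 - 1*(-3)) = ((1/2)*(8 + 9)/9)*(7/2) + (-2 + (-2 - 1*(-3))) = ((1/2)*(1/9)*17)*(7/2) + (-2 + (-2 + 3)) = (17/18)*(7/2) + (-2 + 1) = 119/36 - 1 = 83/36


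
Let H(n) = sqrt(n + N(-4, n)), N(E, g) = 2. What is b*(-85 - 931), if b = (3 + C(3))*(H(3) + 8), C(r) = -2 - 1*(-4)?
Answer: -40640 - 5080*sqrt(5) ≈ -51999.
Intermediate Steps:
C(r) = 2 (C(r) = -2 + 4 = 2)
H(n) = sqrt(2 + n) (H(n) = sqrt(n + 2) = sqrt(2 + n))
b = 40 + 5*sqrt(5) (b = (3 + 2)*(sqrt(2 + 3) + 8) = 5*(sqrt(5) + 8) = 5*(8 + sqrt(5)) = 40 + 5*sqrt(5) ≈ 51.180)
b*(-85 - 931) = (40 + 5*sqrt(5))*(-85 - 931) = (40 + 5*sqrt(5))*(-1016) = -40640 - 5080*sqrt(5)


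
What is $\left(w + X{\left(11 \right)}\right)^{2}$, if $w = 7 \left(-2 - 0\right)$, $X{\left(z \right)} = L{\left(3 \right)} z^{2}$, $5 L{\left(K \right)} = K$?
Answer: $\frac{85849}{25} \approx 3434.0$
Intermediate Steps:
$L{\left(K \right)} = \frac{K}{5}$
$X{\left(z \right)} = \frac{3 z^{2}}{5}$ ($X{\left(z \right)} = \frac{1}{5} \cdot 3 z^{2} = \frac{3 z^{2}}{5}$)
$w = -14$ ($w = 7 \left(-2 + 0\right) = 7 \left(-2\right) = -14$)
$\left(w + X{\left(11 \right)}\right)^{2} = \left(-14 + \frac{3 \cdot 11^{2}}{5}\right)^{2} = \left(-14 + \frac{3}{5} \cdot 121\right)^{2} = \left(-14 + \frac{363}{5}\right)^{2} = \left(\frac{293}{5}\right)^{2} = \frac{85849}{25}$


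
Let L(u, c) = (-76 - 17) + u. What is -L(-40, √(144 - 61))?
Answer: 133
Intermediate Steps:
L(u, c) = -93 + u
-L(-40, √(144 - 61)) = -(-93 - 40) = -1*(-133) = 133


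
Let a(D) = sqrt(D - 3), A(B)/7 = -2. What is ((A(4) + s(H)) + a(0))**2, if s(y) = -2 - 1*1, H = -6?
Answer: (17 - I*sqrt(3))**2 ≈ 286.0 - 58.89*I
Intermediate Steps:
s(y) = -3 (s(y) = -2 - 1 = -3)
A(B) = -14 (A(B) = 7*(-2) = -14)
a(D) = sqrt(-3 + D)
((A(4) + s(H)) + a(0))**2 = ((-14 - 3) + sqrt(-3 + 0))**2 = (-17 + sqrt(-3))**2 = (-17 + I*sqrt(3))**2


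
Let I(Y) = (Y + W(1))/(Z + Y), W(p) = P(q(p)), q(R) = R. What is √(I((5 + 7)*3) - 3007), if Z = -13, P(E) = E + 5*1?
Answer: I*√1589737/23 ≈ 54.819*I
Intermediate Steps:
P(E) = 5 + E (P(E) = E + 5 = 5 + E)
W(p) = 5 + p
I(Y) = (6 + Y)/(-13 + Y) (I(Y) = (Y + (5 + 1))/(-13 + Y) = (Y + 6)/(-13 + Y) = (6 + Y)/(-13 + Y))
√(I((5 + 7)*3) - 3007) = √((6 + (5 + 7)*3)/(-13 + (5 + 7)*3) - 3007) = √((6 + 12*3)/(-13 + 12*3) - 3007) = √((6 + 36)/(-13 + 36) - 3007) = √(42/23 - 3007) = √(-69119/23) = I*√1589737/23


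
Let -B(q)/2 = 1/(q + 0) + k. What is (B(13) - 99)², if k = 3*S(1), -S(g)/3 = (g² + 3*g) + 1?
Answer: 14161/169 ≈ 83.793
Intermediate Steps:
S(g) = -3 - 9*g - 3*g² (S(g) = -3*((g² + 3*g) + 1) = -3*(1 + g² + 3*g) = -3 - 9*g - 3*g²)
k = -45 (k = 3*(-3 - 9*1 - 3*1²) = 3*(-3 - 9 - 3*1) = 3*(-3 - 9 - 3) = 3*(-15) = -45)
B(q) = 90 - 2/q (B(q) = -2*(1/(q + 0) - 45) = -2*(1/q - 45) = -2*(-45 + 1/q) = 90 - 2/q)
(B(13) - 99)² = ((90 - 2/13) - 99)² = (1168/13 - 99)² = (-119/13)² = 14161/169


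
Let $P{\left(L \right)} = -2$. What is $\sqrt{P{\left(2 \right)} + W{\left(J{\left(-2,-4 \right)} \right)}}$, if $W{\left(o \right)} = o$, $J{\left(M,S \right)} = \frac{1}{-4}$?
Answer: $\frac{3 i}{2} \approx 1.5 i$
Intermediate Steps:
$J{\left(M,S \right)} = - \frac{1}{4}$
$\sqrt{P{\left(2 \right)} + W{\left(J{\left(-2,-4 \right)} \right)}} = \sqrt{-2 - \frac{1}{4}} = \sqrt{- \frac{9}{4}} = \frac{3 i}{2}$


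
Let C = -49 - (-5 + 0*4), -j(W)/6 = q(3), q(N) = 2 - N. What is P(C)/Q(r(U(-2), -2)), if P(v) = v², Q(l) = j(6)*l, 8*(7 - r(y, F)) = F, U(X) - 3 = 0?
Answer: 3872/87 ≈ 44.506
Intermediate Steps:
U(X) = 3 (U(X) = 3 + 0 = 3)
j(W) = 6 (j(W) = -6*(2 - 1*3) = -6*(2 - 3) = -6*(-1) = 6)
r(y, F) = 7 - F/8
Q(l) = 6*l
C = -44 (C = -49 - (-5 + 0) = -49 - 1*(-5) = -49 + 5 = -44)
P(C)/Q(r(U(-2), -2)) = (-44)²/((6*(7 - ⅛*(-2)))) = 1936/((6*(7 + ¼))) = 1936/((6*(29/4))) = 1936/(87/2) = 1936*(2/87) = 3872/87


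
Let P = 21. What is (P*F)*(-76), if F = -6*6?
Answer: 57456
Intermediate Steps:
F = -36
(P*F)*(-76) = (21*(-36))*(-76) = -756*(-76) = 57456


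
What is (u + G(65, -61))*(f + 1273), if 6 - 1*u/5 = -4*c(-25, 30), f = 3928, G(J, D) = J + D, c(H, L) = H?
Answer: -2423666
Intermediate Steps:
G(J, D) = D + J
u = -470 (u = 30 - (-20)*(-25) = 30 - 5*100 = 30 - 500 = -470)
(u + G(65, -61))*(f + 1273) = (-470 + (-61 + 65))*(3928 + 1273) = (-470 + 4)*5201 = -466*5201 = -2423666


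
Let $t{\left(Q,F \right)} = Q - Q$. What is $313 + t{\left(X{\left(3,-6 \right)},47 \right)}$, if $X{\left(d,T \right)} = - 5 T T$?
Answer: $313$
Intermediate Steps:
$X{\left(d,T \right)} = - 5 T^{2}$
$t{\left(Q,F \right)} = 0$
$313 + t{\left(X{\left(3,-6 \right)},47 \right)} = 313 + 0 = 313$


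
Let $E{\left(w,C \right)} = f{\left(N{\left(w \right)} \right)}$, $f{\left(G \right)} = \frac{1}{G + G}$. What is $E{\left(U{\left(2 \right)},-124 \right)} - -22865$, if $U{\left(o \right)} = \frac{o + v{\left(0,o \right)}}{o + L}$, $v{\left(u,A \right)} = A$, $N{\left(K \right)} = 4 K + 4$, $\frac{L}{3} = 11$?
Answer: $\frac{7133915}{312} \approx 22865.0$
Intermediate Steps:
$L = 33$ ($L = 3 \cdot 11 = 33$)
$N{\left(K \right)} = 4 + 4 K$
$f{\left(G \right)} = \frac{1}{2 G}$
$U{\left(o \right)} = \frac{2 o}{33 + o}$ ($U{\left(o \right)} = \frac{o + o}{o + 33} = \frac{2 o}{33 + o}$)
$E{\left(w,C \right)} = \frac{1}{2 \left(4 + 4 w\right)}$
$E{\left(U{\left(2 \right)},-124 \right)} - -22865 = \frac{1}{8 \left(1 + 2 \cdot 2 \frac{1}{33 + 2}\right)} - -22865 = \frac{1}{8 \left(1 + 2 \cdot 2 \cdot \frac{1}{35}\right)} + 22865 = \frac{1}{8 \left(1 + \frac{4}{35}\right)} + 22865 = \frac{1}{8 \cdot \frac{39}{35}} + 22865 = \frac{1}{8} \cdot \frac{35}{39} + 22865 = \frac{35}{312} + 22865 = \frac{7133915}{312}$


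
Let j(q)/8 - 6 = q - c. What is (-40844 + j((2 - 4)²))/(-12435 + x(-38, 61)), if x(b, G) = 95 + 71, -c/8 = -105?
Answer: 47484/12269 ≈ 3.8702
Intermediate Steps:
c = 840 (c = -8*(-105) = 840)
j(q) = -6672 + 8*q (j(q) = 48 + 8*(q - 1*840) = 48 + 8*(q - 840) = 48 + 8*(-840 + q) = 48 + (-6720 + 8*q) = -6672 + 8*q)
x(b, G) = 166
(-40844 + j((2 - 4)²))/(-12435 + x(-38, 61)) = (-40844 + (-6672 + 8*(2 - 4)²))/(-12435 + 166) = (-40844 + (-6672 + 8*(-2)²))/(-12269) = (-40844 + (-6672 + 8*4))*(-1/12269) = (-40844 + (-6672 + 32))*(-1/12269) = (-40844 - 6640)*(-1/12269) = -47484*(-1/12269) = 47484/12269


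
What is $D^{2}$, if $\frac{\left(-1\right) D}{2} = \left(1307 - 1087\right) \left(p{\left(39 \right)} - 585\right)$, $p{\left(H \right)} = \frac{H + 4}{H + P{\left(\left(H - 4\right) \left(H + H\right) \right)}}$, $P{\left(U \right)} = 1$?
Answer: $66011483329$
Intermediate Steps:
$p{\left(H \right)} = \frac{4 + H}{1 + H}$ ($p{\left(H \right)} = \frac{H + 4}{H + 1} = \frac{4 + H}{1 + H}$)
$D = 256927$ ($D = - 2 \left(1307 - 1087\right) \left(\frac{4 + 39}{1 + 39} - 585\right) = - 2 \cdot 220 \left(\frac{1}{40} \cdot 43 - 585\right) = - 2 \cdot 220 \left(\frac{43}{40} - 585\right) = - 2 \cdot 220 \left(- \frac{23357}{40}\right) = \left(-2\right) \left(- \frac{256927}{2}\right) = 256927$)
$D^{2} = 256927^{2} = 66011483329$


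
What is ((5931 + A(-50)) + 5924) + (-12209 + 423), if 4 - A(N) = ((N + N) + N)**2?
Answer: -22427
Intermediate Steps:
A(N) = 4 - 9*N**2 (A(N) = 4 - ((N + N) + N)**2 = 4 - (2*N + N)**2 = 4 - (3*N)**2 = 4 - 9*N**2)
((5931 + A(-50)) + 5924) + (-12209 + 423) = ((5931 + (4 - 9*(-50)**2)) + 5924) + (-12209 + 423) = ((5931 + (4 - 9*2500)) + 5924) - 11786 = ((5931 + (4 - 22500)) + 5924) - 11786 = ((5931 - 22496) + 5924) - 11786 = (-16565 + 5924) - 11786 = -10641 - 11786 = -22427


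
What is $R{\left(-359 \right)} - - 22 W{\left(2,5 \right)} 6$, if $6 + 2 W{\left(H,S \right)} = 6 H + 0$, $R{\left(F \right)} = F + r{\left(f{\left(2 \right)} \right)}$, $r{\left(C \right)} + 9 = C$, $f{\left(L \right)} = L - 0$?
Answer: $30$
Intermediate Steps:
$f{\left(L \right)} = L$ ($f{\left(L \right)} = L + 0 = L$)
$r{\left(C \right)} = -9 + C$
$R{\left(F \right)} = -7 + F$ ($R{\left(F \right)} = F + \left(-9 + 2\right) = F - 7 = -7 + F$)
$W{\left(H,S \right)} = -3 + 3 H$ ($W{\left(H,S \right)} = -3 + \frac{6 H + 0}{2} = -3 + \frac{6 H}{2} = -3 + 3 H$)
$R{\left(-359 \right)} - - 22 W{\left(2,5 \right)} 6 = \left(-7 - 359\right) - - 22 \left(-3 + 3 \cdot 2\right) 6 = -366 - - 22 \left(-3 + 6\right) 6 = -366 - \left(-22\right) 3 \cdot 6 = -366 - \left(-66\right) 6 = -366 - -396 = -366 + 396 = 30$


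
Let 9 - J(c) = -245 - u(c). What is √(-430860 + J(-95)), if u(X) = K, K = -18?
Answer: 4*I*√26914 ≈ 656.22*I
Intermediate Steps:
u(X) = -18
J(c) = 236 (J(c) = 9 - (-245 - 1*(-18)) = 9 - (-245 + 18) = 9 - 1*(-227) = 9 + 227 = 236)
√(-430860 + J(-95)) = √(-430860 + 236) = √(-430624) = 4*I*√26914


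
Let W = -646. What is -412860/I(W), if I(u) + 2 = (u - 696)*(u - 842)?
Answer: -206430/998447 ≈ -0.20675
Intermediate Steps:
I(u) = -2 + (-842 + u)*(-696 + u) (I(u) = -2 + (u - 696)*(u - 842) = -2 + (-696 + u)*(-842 + u) = -2 + (-842 + u)*(-696 + u))
-412860/I(W) = -412860/(586030 + (-646)² - 1538*(-646)) = -412860/(586030 + 417316 + 993548) = -412860/1996894 = -412860*1/1996894 = -206430/998447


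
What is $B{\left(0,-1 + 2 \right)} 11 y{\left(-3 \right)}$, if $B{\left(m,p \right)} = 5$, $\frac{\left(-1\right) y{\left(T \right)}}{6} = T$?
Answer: $990$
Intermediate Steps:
$y{\left(T \right)} = - 6 T$
$B{\left(0,-1 + 2 \right)} 11 y{\left(-3 \right)} = 5 \cdot 11 \left(\left(-6\right) \left(-3\right)\right) = 55 \cdot 18 = 990$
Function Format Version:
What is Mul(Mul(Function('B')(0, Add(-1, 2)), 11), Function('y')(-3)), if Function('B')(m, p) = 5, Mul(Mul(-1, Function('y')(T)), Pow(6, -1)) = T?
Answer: 990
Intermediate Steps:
Function('y')(T) = Mul(-6, T)
Mul(Mul(Function('B')(0, Add(-1, 2)), 11), Function('y')(-3)) = Mul(Mul(5, 11), Mul(-6, -3)) = Mul(55, 18) = 990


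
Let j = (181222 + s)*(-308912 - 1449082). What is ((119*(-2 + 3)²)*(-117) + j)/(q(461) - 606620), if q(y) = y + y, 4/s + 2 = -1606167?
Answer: 511704888591351903/972853350962 ≈ 5.2598e+5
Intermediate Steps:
s = -4/1606169 (s = 4/(-2 - 1606167) = 4/(-1606169) = 4*(-1/1606169) = -4/1606169 ≈ -2.4904e-6)
q(y) = 2*y
j = -511704866228660916/1606169 (j = (181222 - 4/1606169)*(-308912 - 1449082) = (291073158514/1606169)*(-1757994) = -511704866228660916/1606169 ≈ -3.1859e+11)
((119*(-2 + 3)²)*(-117) + j)/(q(461) - 606620) = ((119*(-2 + 3)²)*(-117) - 511704866228660916/1606169)/(2*461 - 606620) = ((119*1²)*(-117) - 511704866228660916/1606169)/(922 - 606620) = ((119*1)*(-117) - 511704866228660916/1606169)/(-605698) = (119*(-117) - 511704866228660916/1606169)*(-1/605698) = (-13923 - 511704866228660916/1606169)*(-1/605698) = -511704888591351903/1606169*(-1/605698) = 511704888591351903/972853350962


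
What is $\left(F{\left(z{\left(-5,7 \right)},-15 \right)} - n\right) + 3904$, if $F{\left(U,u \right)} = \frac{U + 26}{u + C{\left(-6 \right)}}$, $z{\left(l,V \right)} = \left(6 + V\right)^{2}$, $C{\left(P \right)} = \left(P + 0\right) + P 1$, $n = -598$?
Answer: $\frac{40453}{9} \approx 4494.8$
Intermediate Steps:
$C{\left(P \right)} = 2 P$ ($C{\left(P \right)} = P + P = 2 P$)
$F{\left(U,u \right)} = \frac{26 + U}{-12 + u}$ ($F{\left(U,u \right)} = \frac{U + 26}{u + 2 \left(-6\right)} = \frac{26 + U}{u - 12} = \frac{26 + U}{-12 + u}$)
$\left(F{\left(z{\left(-5,7 \right)},-15 \right)} - n\right) + 3904 = \left(\frac{26 + \left(6 + 7\right)^{2}}{-12 - 15} - -598\right) + 3904 = \left(\frac{26 + 13^{2}}{-27} + 598\right) + 3904 = \left(- \frac{26 + 169}{27} + 598\right) + 3904 = \left(\left(- \frac{1}{27}\right) 195 + 598\right) + 3904 = \left(- \frac{65}{9} + 598\right) + 3904 = \frac{5317}{9} + 3904 = \frac{40453}{9}$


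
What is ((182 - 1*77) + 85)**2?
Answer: 36100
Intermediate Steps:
((182 - 1*77) + 85)**2 = ((182 - 77) + 85)**2 = (105 + 85)**2 = 190**2 = 36100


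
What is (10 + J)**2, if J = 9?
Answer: 361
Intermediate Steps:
(10 + J)**2 = (10 + 9)**2 = 19**2 = 361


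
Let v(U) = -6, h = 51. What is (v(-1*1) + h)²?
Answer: 2025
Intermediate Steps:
(v(-1*1) + h)² = (-6 + 51)² = 45² = 2025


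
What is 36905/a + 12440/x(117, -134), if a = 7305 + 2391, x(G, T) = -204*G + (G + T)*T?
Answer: 67616071/20933664 ≈ 3.2300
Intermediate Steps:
x(G, T) = -204*G + T*(G + T)
a = 9696
36905/a + 12440/x(117, -134) = 36905/9696 + 12440/((-134)² - 204*117 + 117*(-134)) = 36905*(1/9696) + 12440/(17956 - 23868 - 15678) = 36905/9696 + 12440/(-21590) = 36905/9696 + 12440*(-1/21590) = 36905/9696 - 1244/2159 = 67616071/20933664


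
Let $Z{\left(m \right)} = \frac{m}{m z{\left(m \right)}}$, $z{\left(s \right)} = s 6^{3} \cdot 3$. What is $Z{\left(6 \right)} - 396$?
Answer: $- \frac{1539647}{3888} \approx -396.0$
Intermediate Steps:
$z{\left(s \right)} = 648 s$ ($z{\left(s \right)} = s 216 \cdot 3 = 216 s 3 = 648 s$)
$Z{\left(m \right)} = \frac{1}{648 m}$ ($Z{\left(m \right)} = \frac{m}{m 648 m} = \frac{m}{648 m^{2}} = m \frac{1}{648 m^{2}} = \frac{1}{648 m}$)
$Z{\left(6 \right)} - 396 = \frac{1}{648 \cdot 6} - 396 = \frac{1}{648} \cdot \frac{1}{6} - 396 = \frac{1}{3888} - 396 = - \frac{1539647}{3888}$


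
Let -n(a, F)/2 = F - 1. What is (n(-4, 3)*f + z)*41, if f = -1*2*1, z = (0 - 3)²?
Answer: 697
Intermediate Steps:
n(a, F) = 2 - 2*F (n(a, F) = -2*(F - 1) = -2*(-1 + F) = 2 - 2*F)
z = 9 (z = (-3)² = 9)
f = -2 (f = -2*1 = -2)
(n(-4, 3)*f + z)*41 = ((2 - 2*3)*(-2) + 9)*41 = ((2 - 6)*(-2) + 9)*41 = (-4*(-2) + 9)*41 = (8 + 9)*41 = 17*41 = 697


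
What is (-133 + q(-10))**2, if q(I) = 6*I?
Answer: 37249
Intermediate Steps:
(-133 + q(-10))**2 = (-133 + 6*(-10))**2 = (-133 - 60)**2 = (-193)**2 = 37249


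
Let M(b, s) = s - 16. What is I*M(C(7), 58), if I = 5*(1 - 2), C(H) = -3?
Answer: -210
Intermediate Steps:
I = -5 (I = 5*(-1) = -5)
M(b, s) = -16 + s
I*M(C(7), 58) = -5*(-16 + 58) = -5*42 = -210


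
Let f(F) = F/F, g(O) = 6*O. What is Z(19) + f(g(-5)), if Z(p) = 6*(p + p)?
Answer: 229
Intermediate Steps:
f(F) = 1
Z(p) = 12*p (Z(p) = 6*(2*p) = 12*p)
Z(19) + f(g(-5)) = 12*19 + 1 = 228 + 1 = 229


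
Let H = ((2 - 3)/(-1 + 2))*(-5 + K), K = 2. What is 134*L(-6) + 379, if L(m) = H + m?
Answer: -23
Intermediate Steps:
H = 3 (H = ((2 - 3)/(-1 + 2))*(-5 + 2) = -1/1*(-3) = -1*1*(-3) = -1*(-3) = 3)
L(m) = 3 + m
134*L(-6) + 379 = 134*(3 - 6) + 379 = 134*(-3) + 379 = -402 + 379 = -23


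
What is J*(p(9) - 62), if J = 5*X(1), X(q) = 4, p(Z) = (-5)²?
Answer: -740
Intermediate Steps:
p(Z) = 25
J = 20 (J = 5*4 = 20)
J*(p(9) - 62) = 20*(25 - 62) = 20*(-37) = -740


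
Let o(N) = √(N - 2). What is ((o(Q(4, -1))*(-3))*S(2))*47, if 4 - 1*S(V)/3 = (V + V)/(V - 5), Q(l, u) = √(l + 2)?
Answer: -2256*√(-2 + √6) ≈ -1512.5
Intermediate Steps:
Q(l, u) = √(2 + l)
o(N) = √(-2 + N)
S(V) = 12 - 6*V/(-5 + V) (S(V) = 12 - 3*(V + V)/(V - 5) = 12 - 3*2*V/(-5 + V) = 12 - 6*V/(-5 + V))
((o(Q(4, -1))*(-3))*S(2))*47 = ((√(-2 + √(2 + 4))*(-3))*(6*(-10 + 2)/(-5 + 2)))*47 = ((√(-2 + √6)*(-3))*(6*(-8)/(-3)))*47 = ((-3*√(-2 + √6))*(6*(-⅓)*(-8)))*47 = (-3*√(-2 + √6)*16)*47 = -48*√(-2 + √6)*47 = -2256*√(-2 + √6)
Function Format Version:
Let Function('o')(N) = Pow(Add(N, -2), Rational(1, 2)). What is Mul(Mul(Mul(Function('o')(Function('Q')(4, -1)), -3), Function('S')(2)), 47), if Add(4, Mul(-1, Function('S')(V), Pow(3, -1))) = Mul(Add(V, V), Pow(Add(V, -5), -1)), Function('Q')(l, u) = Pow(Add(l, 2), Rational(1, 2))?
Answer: Mul(-2256, Pow(Add(-2, Pow(6, Rational(1, 2))), Rational(1, 2))) ≈ -1512.5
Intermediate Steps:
Function('Q')(l, u) = Pow(Add(2, l), Rational(1, 2))
Function('o')(N) = Pow(Add(-2, N), Rational(1, 2))
Function('S')(V) = Add(12, Mul(-6, V, Pow(Add(-5, V), -1))) (Function('S')(V) = Add(12, Mul(-3, Mul(Add(V, V), Pow(Add(V, -5), -1)))) = Add(12, Mul(-3, Mul(Mul(2, V), Pow(Add(-5, V), -1)))) = Add(12, Mul(-3, Mul(2, V, Pow(Add(-5, V), -1)))) = Add(12, Mul(-6, V, Pow(Add(-5, V), -1))))
Mul(Mul(Mul(Function('o')(Function('Q')(4, -1)), -3), Function('S')(2)), 47) = Mul(Mul(Mul(Pow(Add(-2, Pow(Add(2, 4), Rational(1, 2))), Rational(1, 2)), -3), Mul(6, Pow(Add(-5, 2), -1), Add(-10, 2))), 47) = Mul(Mul(Mul(Pow(Add(-2, Pow(6, Rational(1, 2))), Rational(1, 2)), -3), Mul(6, Pow(-3, -1), -8)), 47) = Mul(Mul(Mul(-3, Pow(Add(-2, Pow(6, Rational(1, 2))), Rational(1, 2))), Mul(6, Rational(-1, 3), -8)), 47) = Mul(Mul(Mul(-3, Pow(Add(-2, Pow(6, Rational(1, 2))), Rational(1, 2))), 16), 47) = Mul(Mul(-48, Pow(Add(-2, Pow(6, Rational(1, 2))), Rational(1, 2))), 47) = Mul(-2256, Pow(Add(-2, Pow(6, Rational(1, 2))), Rational(1, 2)))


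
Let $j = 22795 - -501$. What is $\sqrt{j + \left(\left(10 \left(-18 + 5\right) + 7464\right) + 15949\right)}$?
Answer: $\sqrt{46579} \approx 215.82$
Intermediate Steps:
$j = 23296$ ($j = 22795 + 501 = 23296$)
$\sqrt{j + \left(\left(10 \left(-18 + 5\right) + 7464\right) + 15949\right)} = \sqrt{23296 + \left(\left(10 \left(-18 + 5\right) + 7464\right) + 15949\right)} = \sqrt{23296 + \left(\left(10 \left(-13\right) + 7464\right) + 15949\right)} = \sqrt{23296 + \left(\left(-130 + 7464\right) + 15949\right)} = \sqrt{23296 + \left(7334 + 15949\right)} = \sqrt{23296 + 23283} = \sqrt{46579}$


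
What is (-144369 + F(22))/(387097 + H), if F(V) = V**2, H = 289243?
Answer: -4111/19324 ≈ -0.21274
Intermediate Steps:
(-144369 + F(22))/(387097 + H) = (-144369 + 22**2)/(387097 + 289243) = (-144369 + 484)/676340 = -143885*1/676340 = -4111/19324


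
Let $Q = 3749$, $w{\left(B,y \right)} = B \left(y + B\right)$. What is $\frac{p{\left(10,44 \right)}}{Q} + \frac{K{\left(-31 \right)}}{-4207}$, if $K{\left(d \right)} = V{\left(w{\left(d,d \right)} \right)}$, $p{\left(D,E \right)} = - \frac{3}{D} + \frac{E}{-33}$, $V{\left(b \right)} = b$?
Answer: $- \frac{216373483}{473161290} \approx -0.45729$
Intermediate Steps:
$w{\left(B,y \right)} = B \left(B + y\right)$
$p{\left(D,E \right)} = - \frac{3}{D} - \frac{E}{33}$ ($p{\left(D,E \right)} = - \frac{3}{D} + E \left(- \frac{1}{33}\right) = - \frac{3}{D} - \frac{E}{33}$)
$K{\left(d \right)} = 2 d^{2}$ ($K{\left(d \right)} = d \left(d + d\right) = d 2 d = 2 d^{2}$)
$\frac{p{\left(10,44 \right)}}{Q} + \frac{K{\left(-31 \right)}}{-4207} = \frac{- \frac{3}{10} - \frac{4}{3}}{3749} + \frac{2 \left(-31\right)^{2}}{-4207} = \left(\left(-3\right) \frac{1}{10} - \frac{4}{3}\right) \frac{1}{3749} + 2 \cdot 961 \left(- \frac{1}{4207}\right) = \left(- \frac{3}{10} - \frac{4}{3}\right) \frac{1}{3749} + 1922 \left(- \frac{1}{4207}\right) = \left(- \frac{49}{30}\right) \frac{1}{3749} - \frac{1922}{4207} = - \frac{49}{112470} - \frac{1922}{4207} = - \frac{216373483}{473161290}$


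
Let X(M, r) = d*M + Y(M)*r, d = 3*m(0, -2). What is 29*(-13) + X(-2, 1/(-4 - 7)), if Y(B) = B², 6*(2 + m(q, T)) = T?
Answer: -3997/11 ≈ -363.36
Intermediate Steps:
m(q, T) = -2 + T/6
d = -7 (d = 3*(-2 + (⅙)*(-2)) = 3*(-2 - ⅓) = 3*(-7/3) = -7)
X(M, r) = -7*M + r*M² (X(M, r) = -7*M + M²*r = -7*M + r*M²)
29*(-13) + X(-2, 1/(-4 - 7)) = 29*(-13) - 2*(-7 - 2/(-4 - 7)) = -377 - 2*(-7 - 2/(-11)) = -377 - 2*(-7 - 2*(-1/11)) = -377 - 2*(-7 + 2/11) = -377 - 2*(-75/11) = -377 + 150/11 = -3997/11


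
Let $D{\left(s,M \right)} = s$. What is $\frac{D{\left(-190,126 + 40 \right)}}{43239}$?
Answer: $- \frac{190}{43239} \approx -0.0043942$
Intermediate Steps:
$\frac{D{\left(-190,126 + 40 \right)}}{43239} = - \frac{190}{43239}$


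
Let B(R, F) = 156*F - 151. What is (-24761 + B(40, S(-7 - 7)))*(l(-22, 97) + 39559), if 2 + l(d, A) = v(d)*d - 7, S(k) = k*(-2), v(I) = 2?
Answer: -811611264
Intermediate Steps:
S(k) = -2*k
l(d, A) = -9 + 2*d (l(d, A) = -2 + (2*d - 7) = -2 + (-7 + 2*d) = -9 + 2*d)
B(R, F) = -151 + 156*F
(-24761 + B(40, S(-7 - 7)))*(l(-22, 97) + 39559) = (-24761 + (-151 + 156*(-2*(-7 - 7))))*((-9 + 2*(-22)) + 39559) = (-24761 + (-151 + 156*(-2*(-14))))*((-9 - 44) + 39559) = (-24761 + (-151 + 156*28))*(-53 + 39559) = (-24761 + (-151 + 4368))*39506 = (-24761 + 4217)*39506 = -20544*39506 = -811611264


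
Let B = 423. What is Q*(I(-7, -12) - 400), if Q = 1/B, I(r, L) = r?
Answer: -407/423 ≈ -0.96218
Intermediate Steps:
Q = 1/423 ≈ 0.0023641
Q*(I(-7, -12) - 400) = (-7 - 400)/423 = (1/423)*(-407) = -407/423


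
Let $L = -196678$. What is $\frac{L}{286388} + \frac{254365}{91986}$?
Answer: $\frac{6844432639}{3292960821} \approx 2.0785$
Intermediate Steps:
$\frac{L}{286388} + \frac{254365}{91986} = - \frac{196678}{286388} + \frac{254365}{91986} = \left(-196678\right) \frac{1}{286388} + 254365 \cdot \frac{1}{91986} = - \frac{98339}{143194} + \frac{254365}{91986} = \frac{6844432639}{3292960821}$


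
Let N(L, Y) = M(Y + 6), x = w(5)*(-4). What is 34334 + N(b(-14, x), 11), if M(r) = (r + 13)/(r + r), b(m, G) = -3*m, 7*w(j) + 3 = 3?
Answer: 583693/17 ≈ 34335.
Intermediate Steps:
w(j) = 0 (w(j) = -3/7 + (⅐)*3 = -3/7 + 3/7 = 0)
x = 0 (x = 0*(-4) = 0)
M(r) = (13 + r)/(2*r) (M(r) = (13 + r)/((2*r)) = (13 + r)*(1/(2*r)) = (13 + r)/(2*r))
N(L, Y) = (19 + Y)/(2*(6 + Y)) (N(L, Y) = (13 + (Y + 6))/(2*(Y + 6)) = (13 + (6 + Y))/(2*(6 + Y)) = (19 + Y)/(2*(6 + Y)))
34334 + N(b(-14, x), 11) = 34334 + (19 + 11)/(2*(6 + 11)) = 34334 + (½)*30/17 = 34334 + (½)*(1/17)*30 = 34334 + 15/17 = 583693/17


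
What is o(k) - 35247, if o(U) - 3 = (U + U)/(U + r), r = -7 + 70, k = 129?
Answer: -1127765/32 ≈ -35243.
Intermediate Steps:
r = 63
o(U) = 3 + 2*U/(63 + U) (o(U) = 3 + (U + U)/(U + 63) = 3 + (2*U)/(63 + U) = 3 + 2*U/(63 + U))
o(k) - 35247 = (189 + 5*129)/(63 + 129) - 35247 = (189 + 645)/192 - 35247 = (1/192)*834 - 35247 = 139/32 - 35247 = -1127765/32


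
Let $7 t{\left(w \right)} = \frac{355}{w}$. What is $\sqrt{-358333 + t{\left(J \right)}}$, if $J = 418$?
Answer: $\frac{i \sqrt{3067858340778}}{2926} \approx 598.61 i$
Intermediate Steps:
$t{\left(w \right)} = \frac{355}{7 w}$ ($t{\left(w \right)} = \frac{355 \frac{1}{w}}{7} = \frac{355}{7 w}$)
$\sqrt{-358333 + t{\left(J \right)}} = \sqrt{-358333 + \frac{355}{7 \cdot 418}} = \sqrt{-358333 + \frac{355}{7} \cdot \frac{1}{418}} = \sqrt{-358333 + \frac{355}{2926}} = \sqrt{- \frac{1048482003}{2926}} = \frac{i \sqrt{3067858340778}}{2926}$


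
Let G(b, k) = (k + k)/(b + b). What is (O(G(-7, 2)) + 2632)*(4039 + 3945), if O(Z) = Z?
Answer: 147081248/7 ≈ 2.1012e+7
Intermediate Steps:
G(b, k) = k/b (G(b, k) = (2*k)/((2*b)) = (2*k)*(1/(2*b)) = k/b)
(O(G(-7, 2)) + 2632)*(4039 + 3945) = (2/(-7) + 2632)*(4039 + 3945) = (2*(-1/7) + 2632)*7984 = (-2/7 + 2632)*7984 = (18422/7)*7984 = 147081248/7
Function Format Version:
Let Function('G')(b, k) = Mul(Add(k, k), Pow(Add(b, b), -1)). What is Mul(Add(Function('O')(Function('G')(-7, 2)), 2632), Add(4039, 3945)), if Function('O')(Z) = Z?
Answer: Rational(147081248, 7) ≈ 2.1012e+7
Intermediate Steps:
Function('G')(b, k) = Mul(k, Pow(b, -1)) (Function('G')(b, k) = Mul(Mul(2, k), Pow(Mul(2, b), -1)) = Mul(Mul(2, k), Mul(Rational(1, 2), Pow(b, -1))) = Mul(k, Pow(b, -1)))
Mul(Add(Function('O')(Function('G')(-7, 2)), 2632), Add(4039, 3945)) = Mul(Add(Mul(2, Pow(-7, -1)), 2632), Add(4039, 3945)) = Mul(Add(Mul(2, Rational(-1, 7)), 2632), 7984) = Mul(Add(Rational(-2, 7), 2632), 7984) = Mul(Rational(18422, 7), 7984) = Rational(147081248, 7)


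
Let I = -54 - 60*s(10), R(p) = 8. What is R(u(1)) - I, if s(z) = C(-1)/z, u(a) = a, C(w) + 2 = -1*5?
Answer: 20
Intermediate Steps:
C(w) = -7 (C(w) = -2 - 1*5 = -2 - 5 = -7)
s(z) = -7/z
I = -12 (I = -54 - (-420)/10 = -54 - 60*(-7/10) = -54 + 42 = -12)
R(u(1)) - I = 8 - 1*(-12) = 8 + 12 = 20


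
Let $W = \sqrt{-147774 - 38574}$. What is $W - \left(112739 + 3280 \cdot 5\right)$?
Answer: $-129139 + 2 i \sqrt{46587} \approx -1.2914 \cdot 10^{5} + 431.68 i$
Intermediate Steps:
$W = 2 i \sqrt{46587}$ ($W = \sqrt{-186348} = 2 i \sqrt{46587} \approx 431.68 i$)
$W - \left(112739 + 3280 \cdot 5\right) = 2 i \sqrt{46587} - \left(112739 + 3280 \cdot 5\right) = 2 i \sqrt{46587} - \left(112739 + 16400\right) = 2 i \sqrt{46587} - 129139 = -129139 + 2 i \sqrt{46587}$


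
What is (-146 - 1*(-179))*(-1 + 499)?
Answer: 16434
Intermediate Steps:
(-146 - 1*(-179))*(-1 + 499) = (-146 + 179)*498 = 33*498 = 16434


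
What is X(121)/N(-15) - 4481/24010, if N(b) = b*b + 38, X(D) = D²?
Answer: 350351907/6314630 ≈ 55.483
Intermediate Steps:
N(b) = 38 + b² (N(b) = b² + 38 = 38 + b²)
X(121)/N(-15) - 4481/24010 = 121²/(38 + (-15)²) - 4481/24010 = 14641/(38 + 225) - 4481*1/24010 = 14641/263 - 4481/24010 = 350351907/6314630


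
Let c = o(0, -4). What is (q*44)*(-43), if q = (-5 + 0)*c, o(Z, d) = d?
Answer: -37840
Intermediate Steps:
c = -4
q = 20 (q = (-5 + 0)*(-4) = -5*(-4) = 20)
(q*44)*(-43) = (20*44)*(-43) = 880*(-43) = -37840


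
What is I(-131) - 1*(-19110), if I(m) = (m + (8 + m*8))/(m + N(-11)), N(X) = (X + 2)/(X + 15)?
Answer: 10190314/533 ≈ 19119.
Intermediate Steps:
N(X) = (2 + X)/(15 + X)
I(m) = (8 + 9*m)/(-9/4 + m) (I(m) = (m + (8 + m*8))/(m + (2 - 11)/(15 - 11)) = (m + (8 + 8*m))/(m - 9/4) = (8 + 9*m)/(m + (¼)*(-9)) = (8 + 9*m)/(m - 9/4) = (8 + 9*m)/(-9/4 + m))
I(-131) - 1*(-19110) = 4*(8 + 9*(-131))/(-9 + 4*(-131)) - 1*(-19110) = 4*(8 - 1179)/(-9 - 524) + 19110 = 4*(-1171)/(-533) + 19110 = 4*(-1/533)*(-1171) + 19110 = 4684/533 + 19110 = 10190314/533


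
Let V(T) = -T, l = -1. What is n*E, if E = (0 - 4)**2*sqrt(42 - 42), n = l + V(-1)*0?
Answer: 0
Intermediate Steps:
n = -1 (n = -1 - 1*(-1)*0 = -1 + 1*0 = -1 + 0 = -1)
E = 0 (E = (-4)**2*sqrt(0) = 16*0 = 0)
n*E = -1*0 = 0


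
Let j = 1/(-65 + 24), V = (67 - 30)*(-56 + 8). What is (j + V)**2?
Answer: 5302315489/1681 ≈ 3.1543e+6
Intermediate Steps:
V = -1776 (V = 37*(-48) = -1776)
j = -1/41 (j = 1/(-41) = -1/41 ≈ -0.024390)
(j + V)**2 = (-1/41 - 1776)**2 = (-72817/41)**2 = 5302315489/1681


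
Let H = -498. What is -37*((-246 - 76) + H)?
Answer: 30340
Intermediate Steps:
-37*((-246 - 76) + H) = -37*((-246 - 76) - 498) = -37*(-322 - 498) = -37*(-820) = 30340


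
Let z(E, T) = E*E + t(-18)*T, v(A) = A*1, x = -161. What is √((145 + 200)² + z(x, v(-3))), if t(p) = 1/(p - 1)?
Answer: √52325563/19 ≈ 380.72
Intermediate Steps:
t(p) = 1/(-1 + p)
v(A) = A
z(E, T) = E² - T/19 (z(E, T) = E*E + T/(-1 - 18) = E² + T/(-19) = E² - T/19)
√((145 + 200)² + z(x, v(-3))) = √((145 + 200)² + ((-161)² - 1/19*(-3))) = √(345² + (25921 + 3/19)) = √(119025 + 492502/19) = √(2753977/19) = √52325563/19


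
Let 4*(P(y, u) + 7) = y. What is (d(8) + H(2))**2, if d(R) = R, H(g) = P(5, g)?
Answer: 81/16 ≈ 5.0625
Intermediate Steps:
P(y, u) = -7 + y/4
H(g) = -23/4 (H(g) = -7 + (1/4)*5 = -7 + 5/4 = -23/4)
(d(8) + H(2))**2 = (8 - 23/4)**2 = (9/4)**2 = 81/16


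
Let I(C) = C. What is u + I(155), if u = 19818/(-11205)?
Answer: 63591/415 ≈ 153.23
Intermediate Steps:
u = -734/415 (u = 19818*(-1/11205) = -734/415 ≈ -1.7687)
u + I(155) = -734/415 + 155 = 63591/415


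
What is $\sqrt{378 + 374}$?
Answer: $4 \sqrt{47} \approx 27.423$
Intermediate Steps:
$\sqrt{378 + 374} = \sqrt{752} = 4 \sqrt{47}$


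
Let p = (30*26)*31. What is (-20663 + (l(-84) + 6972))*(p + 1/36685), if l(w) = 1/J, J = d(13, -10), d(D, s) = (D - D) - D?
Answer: -157879514885184/476905 ≈ -3.3105e+8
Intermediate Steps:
d(D, s) = -D (d(D, s) = 0 - D = -D)
J = -13 (J = -1*13 = -13)
l(w) = -1/13 (l(w) = 1/(-13) = -1/13)
p = 24180 (p = 780*31 = 24180)
(-20663 + (l(-84) + 6972))*(p + 1/36685) = (-20663 + (-1/13 + 6972))*(24180 + 1/36685) = (-20663 + 90635/13)*(24180 + 1/36685) = -177984/13*887043301/36685 = -157879514885184/476905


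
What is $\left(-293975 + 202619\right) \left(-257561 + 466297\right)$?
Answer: $-19069286016$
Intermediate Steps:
$\left(-293975 + 202619\right) \left(-257561 + 466297\right) = \left(-91356\right) 208736 = -19069286016$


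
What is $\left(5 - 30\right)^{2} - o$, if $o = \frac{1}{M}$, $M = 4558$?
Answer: $\frac{2848749}{4558} \approx 625.0$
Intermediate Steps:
$o = \frac{1}{4558} \approx 0.00021939$
$\left(5 - 30\right)^{2} - o = \left(5 - 30\right)^{2} - \frac{1}{4558} = \left(-25\right)^{2} - \frac{1}{4558} = 625 - \frac{1}{4558} = \frac{2848749}{4558}$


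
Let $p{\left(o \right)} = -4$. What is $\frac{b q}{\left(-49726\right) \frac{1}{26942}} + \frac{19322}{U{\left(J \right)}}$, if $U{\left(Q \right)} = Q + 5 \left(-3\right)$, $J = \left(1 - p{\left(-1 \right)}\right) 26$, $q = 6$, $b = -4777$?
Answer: $\frac{1951416092}{124315} \approx 15697.0$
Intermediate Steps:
$J = 130$ ($J = \left(1 - -4\right) 26 = \left(1 + 4\right) 26 = 5 \cdot 26 = 130$)
$U{\left(Q \right)} = -15 + Q$ ($U{\left(Q \right)} = Q - 15 = -15 + Q$)
$\frac{b q}{\left(-49726\right) \frac{1}{26942}} + \frac{19322}{U{\left(J \right)}} = \frac{\left(-4777\right) 6}{\left(-49726\right) \frac{1}{26942}} + \frac{19322}{-15 + 130} = - \frac{28662}{\left(-49726\right) \frac{1}{26942}} + \frac{19322}{115} = - \frac{28662}{- \frac{24863}{13471}} + 19322 \cdot \frac{1}{115} = \left(-28662\right) \left(- \frac{13471}{24863}\right) + \frac{19322}{115} = \frac{386105802}{24863} + \frac{19322}{115} = \frac{1951416092}{124315}$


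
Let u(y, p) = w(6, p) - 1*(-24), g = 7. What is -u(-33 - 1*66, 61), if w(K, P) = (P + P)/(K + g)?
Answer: -434/13 ≈ -33.385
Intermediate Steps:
w(K, P) = 2*P/(7 + K) (w(K, P) = (P + P)/(K + 7) = (2*P)/(7 + K) = 2*P/(7 + K))
u(y, p) = 24 + 2*p/13 (u(y, p) = 2*p/(7 + 6) - 1*(-24) = 2*p/13 + 24 = 24 + 2*p/13)
-u(-33 - 1*66, 61) = -(24 + (2/13)*61) = -(24 + 122/13) = -1*434/13 = -434/13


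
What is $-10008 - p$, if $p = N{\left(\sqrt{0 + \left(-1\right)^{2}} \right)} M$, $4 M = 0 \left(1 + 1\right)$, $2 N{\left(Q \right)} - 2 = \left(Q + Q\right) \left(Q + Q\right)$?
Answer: $-10008$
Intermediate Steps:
$N{\left(Q \right)} = 1 + 2 Q^{2}$ ($N{\left(Q \right)} = 1 + \frac{\left(Q + Q\right) \left(Q + Q\right)}{2} = 1 + \frac{2 Q 2 Q}{2} = 1 + \frac{4 Q^{2}}{2} = 1 + 2 Q^{2}$)
$M = 0$ ($M = \frac{0 \left(1 + 1\right)}{4} = \frac{0 \cdot 2}{4} = \frac{1}{4} \cdot 0 = 0$)
$p = 0$ ($p = \left(1 + 2 \left(\sqrt{0 + \left(-1\right)^{2}}\right)^{2}\right) 0 = \left(1 + 2 \left(\sqrt{0 + 1}\right)^{2}\right) 0 = \left(1 + 2 \left(\sqrt{1}\right)^{2}\right) 0 = \left(1 + 2 \cdot 1^{2}\right) 0 = \left(1 + 2 \cdot 1\right) 0 = \left(1 + 2\right) 0 = 3 \cdot 0 = 0$)
$-10008 - p = -10008 - 0 = -10008 + 0 = -10008$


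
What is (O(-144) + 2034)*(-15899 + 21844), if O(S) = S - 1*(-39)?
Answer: 11467905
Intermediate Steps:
O(S) = 39 + S (O(S) = S + 39 = 39 + S)
(O(-144) + 2034)*(-15899 + 21844) = ((39 - 144) + 2034)*(-15899 + 21844) = (-105 + 2034)*5945 = 1929*5945 = 11467905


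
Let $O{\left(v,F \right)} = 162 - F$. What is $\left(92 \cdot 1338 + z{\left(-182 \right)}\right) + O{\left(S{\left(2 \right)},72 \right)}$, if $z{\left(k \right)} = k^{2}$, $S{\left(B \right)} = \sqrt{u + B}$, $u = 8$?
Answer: $156310$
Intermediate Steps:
$S{\left(B \right)} = \sqrt{8 + B}$
$\left(92 \cdot 1338 + z{\left(-182 \right)}\right) + O{\left(S{\left(2 \right)},72 \right)} = \left(92 \cdot 1338 + \left(-182\right)^{2}\right) + \left(162 - 72\right) = \left(123096 + 33124\right) + \left(162 - 72\right) = 156220 + 90 = 156310$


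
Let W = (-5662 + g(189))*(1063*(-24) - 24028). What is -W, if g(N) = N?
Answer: -271132420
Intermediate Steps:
W = 271132420 (W = (-5662 + 189)*(1063*(-24) - 24028) = -5473*(-25512 - 24028) = -5473*(-49540) = 271132420)
-W = -1*271132420 = -271132420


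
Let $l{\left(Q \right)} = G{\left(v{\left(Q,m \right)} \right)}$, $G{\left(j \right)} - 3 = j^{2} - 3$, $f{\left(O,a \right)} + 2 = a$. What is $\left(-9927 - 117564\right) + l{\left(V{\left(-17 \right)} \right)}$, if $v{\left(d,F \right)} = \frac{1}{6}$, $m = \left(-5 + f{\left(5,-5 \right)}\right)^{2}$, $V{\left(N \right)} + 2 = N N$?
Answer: $- \frac{4589675}{36} \approx -1.2749 \cdot 10^{5}$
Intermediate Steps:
$f{\left(O,a \right)} = -2 + a$
$V{\left(N \right)} = -2 + N^{2}$ ($V{\left(N \right)} = -2 + N N = -2 + N^{2}$)
$m = 144$ ($m = \left(-5 - 7\right)^{2} = \left(-12\right)^{2} = 144$)
$v{\left(d,F \right)} = \frac{1}{6}$
$G{\left(j \right)} = j^{2}$ ($G{\left(j \right)} = 3 + \left(j^{2} - 3\right) = 3 + \left(-3 + j^{2}\right) = j^{2}$)
$l{\left(Q \right)} = \frac{1}{36}$ ($l{\left(Q \right)} = \left(\frac{1}{6}\right)^{2} = \frac{1}{36}$)
$\left(-9927 - 117564\right) + l{\left(V{\left(-17 \right)} \right)} = \left(-9927 - 117564\right) + \frac{1}{36} = -127491 + \frac{1}{36} = - \frac{4589675}{36}$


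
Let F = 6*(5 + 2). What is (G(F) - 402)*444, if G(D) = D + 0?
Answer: -159840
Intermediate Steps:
F = 42 (F = 6*7 = 42)
G(D) = D
(G(F) - 402)*444 = (42 - 402)*444 = -360*444 = -159840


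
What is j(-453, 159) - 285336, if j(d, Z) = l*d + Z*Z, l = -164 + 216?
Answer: -283611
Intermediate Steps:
l = 52
j(d, Z) = Z² + 52*d (j(d, Z) = 52*d + Z*Z = 52*d + Z² = Z² + 52*d)
j(-453, 159) - 285336 = (159² + 52*(-453)) - 285336 = (25281 - 23556) - 285336 = 1725 - 285336 = -283611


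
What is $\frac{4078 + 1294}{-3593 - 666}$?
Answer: $- \frac{5372}{4259} \approx -1.2613$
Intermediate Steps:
$\frac{4078 + 1294}{-3593 - 666} = \frac{5372}{-3593 - 666} = \frac{5372}{-4259} = 5372 \left(- \frac{1}{4259}\right) = - \frac{5372}{4259}$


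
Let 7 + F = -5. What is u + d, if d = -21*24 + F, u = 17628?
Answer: 17112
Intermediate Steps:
F = -12 (F = -7 - 5 = -12)
d = -516 (d = -21*24 - 12 = -504 - 12 = -516)
u + d = 17628 - 516 = 17112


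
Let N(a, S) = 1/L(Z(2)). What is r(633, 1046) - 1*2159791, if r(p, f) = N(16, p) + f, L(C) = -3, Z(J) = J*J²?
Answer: -6476236/3 ≈ -2.1587e+6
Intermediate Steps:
Z(J) = J³
N(a, S) = -⅓ (N(a, S) = 1/(-3) = -⅓)
r(p, f) = -⅓ + f
r(633, 1046) - 1*2159791 = (-⅓ + 1046) - 1*2159791 = 3137/3 - 2159791 = -6476236/3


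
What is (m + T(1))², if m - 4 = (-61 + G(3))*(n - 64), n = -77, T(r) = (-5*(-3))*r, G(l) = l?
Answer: 67190809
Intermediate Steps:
T(r) = 15*r
m = 8182 (m = 4 + (-61 + 3)*(-77 - 64) = 4 - 58*(-141) = 4 + 8178 = 8182)
(m + T(1))² = (8182 + 15*1)² = (8182 + 15)² = 8197² = 67190809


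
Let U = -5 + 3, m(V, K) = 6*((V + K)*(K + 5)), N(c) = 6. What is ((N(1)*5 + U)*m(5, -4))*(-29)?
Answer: -4872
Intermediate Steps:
m(V, K) = 6*(5 + K)*(K + V) (m(V, K) = 6*((K + V)*(5 + K)) = 6*((5 + K)*(K + V)) = 6*(5 + K)*(K + V))
U = -2
((N(1)*5 + U)*m(5, -4))*(-29) = ((6*5 - 2)*(6*(-4)² + 30*(-4) + 30*5 + 6*(-4)*5))*(-29) = ((30 - 2)*(6*16 - 120 + 150 - 120))*(-29) = (28*(96 - 120 + 150 - 120))*(-29) = (28*6)*(-29) = 168*(-29) = -4872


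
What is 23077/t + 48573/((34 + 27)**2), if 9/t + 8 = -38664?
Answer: -3320745524267/33489 ≈ -9.9159e+7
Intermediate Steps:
t = -9/38672 (t = 9/(-8 - 38664) = 9/(-38672) = 9*(-1/38672) = -9/38672 ≈ -0.00023273)
23077/t + 48573/((34 + 27)**2) = 23077/(-9/38672) + 48573/((34 + 27)**2) = 23077*(-38672/9) + 48573/(61**2) = -892433744/9 + 48573/3721 = -3320745524267/33489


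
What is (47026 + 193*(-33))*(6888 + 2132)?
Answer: 366726140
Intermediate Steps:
(47026 + 193*(-33))*(6888 + 2132) = (47026 - 6369)*9020 = 40657*9020 = 366726140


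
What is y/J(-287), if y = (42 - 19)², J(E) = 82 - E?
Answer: 529/369 ≈ 1.4336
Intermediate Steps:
y = 529 (y = 23² = 529)
y/J(-287) = 529/(82 - 1*(-287)) = 529/(82 + 287) = 529/369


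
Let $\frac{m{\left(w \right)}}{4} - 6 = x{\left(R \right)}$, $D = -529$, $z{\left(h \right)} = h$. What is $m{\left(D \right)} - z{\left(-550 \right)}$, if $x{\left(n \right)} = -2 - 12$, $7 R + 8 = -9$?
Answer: $518$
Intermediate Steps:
$R = - \frac{17}{7}$ ($R = - \frac{8}{7} + \frac{1}{7} \left(-9\right) = - \frac{8}{7} - \frac{9}{7} = - \frac{17}{7} \approx -2.4286$)
$x{\left(n \right)} = -14$
$m{\left(w \right)} = -32$ ($m{\left(w \right)} = 24 + 4 \left(-14\right) = 24 - 56 = -32$)
$m{\left(D \right)} - z{\left(-550 \right)} = -32 - -550 = -32 + 550 = 518$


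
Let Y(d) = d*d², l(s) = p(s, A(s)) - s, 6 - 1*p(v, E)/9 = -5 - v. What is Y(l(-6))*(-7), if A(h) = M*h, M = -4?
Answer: -928557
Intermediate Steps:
A(h) = -4*h
p(v, E) = 99 + 9*v (p(v, E) = 54 - 9*(-5 - v) = 54 + (45 + 9*v) = 99 + 9*v)
l(s) = 99 + 8*s (l(s) = (99 + 9*s) - s = 99 + 8*s)
Y(d) = d³
Y(l(-6))*(-7) = (99 + 8*(-6))³*(-7) = (99 - 48)³*(-7) = 51³*(-7) = 132651*(-7) = -928557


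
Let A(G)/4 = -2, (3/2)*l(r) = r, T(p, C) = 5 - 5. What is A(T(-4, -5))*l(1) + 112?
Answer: 320/3 ≈ 106.67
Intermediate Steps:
T(p, C) = 0
l(r) = 2*r/3
A(G) = -8 (A(G) = 4*(-2) = -8)
A(T(-4, -5))*l(1) + 112 = -16/3 + 112 = 320/3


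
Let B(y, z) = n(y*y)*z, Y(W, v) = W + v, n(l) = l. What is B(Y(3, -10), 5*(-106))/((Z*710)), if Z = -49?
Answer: 53/71 ≈ 0.74648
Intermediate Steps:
B(y, z) = z*y**2 (B(y, z) = (y*y)*z = y**2*z = z*y**2)
B(Y(3, -10), 5*(-106))/((Z*710)) = ((5*(-106))*(3 - 10)**2)/((-49*710)) = -530*(-7)**2/(-34790) = -530*49*(-1/34790) = -25970*(-1/34790) = 53/71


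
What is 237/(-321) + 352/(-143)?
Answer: -4451/1391 ≈ -3.1999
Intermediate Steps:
237/(-321) + 352/(-143) = 237*(-1/321) + 352*(-1/143) = -79/107 - 32/13 = -4451/1391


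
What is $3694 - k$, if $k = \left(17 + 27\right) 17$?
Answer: $2946$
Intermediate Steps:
$k = 748$ ($k = 44 \cdot 17 = 748$)
$3694 - k = 3694 - 748 = 2946$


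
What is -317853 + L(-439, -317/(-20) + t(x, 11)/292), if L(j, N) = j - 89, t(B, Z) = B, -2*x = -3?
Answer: -318381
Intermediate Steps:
x = 3/2 (x = -½*(-3) = 3/2 ≈ 1.5000)
L(j, N) = -89 + j
-317853 + L(-439, -317/(-20) + t(x, 11)/292) = -317853 + (-89 - 439) = -317853 - 528 = -318381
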